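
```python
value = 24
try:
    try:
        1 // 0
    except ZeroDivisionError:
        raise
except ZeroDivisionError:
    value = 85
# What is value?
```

Step-by-step execution trace:
1. Inner try: `1 // 0` raises ZeroDivisionError.
2. Inner `except ZeroDivisionError` matches; bare `raise` re-raises the same ZeroDivisionError.
3. Outer `except ZeroDivisionError` matches → value = 85.
Result: 85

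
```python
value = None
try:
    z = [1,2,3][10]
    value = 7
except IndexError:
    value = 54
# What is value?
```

Step-by-step execution trace:
1. `z = [1,2,3][10]` raises IndexError.
2. `value = 7` is not reached.
3. `except IndexError` matches → value = 54.
Result: 54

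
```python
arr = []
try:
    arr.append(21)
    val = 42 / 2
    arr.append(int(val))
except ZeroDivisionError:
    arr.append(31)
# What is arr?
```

Step-by-step execution trace:
1. try: `arr.append(21)` → arr = [21].
2. `val = 42 / 2` → val = 21.0. No exception raised.
3. `arr.append(int(val))` → arr = [21, 21].
4. `except ZeroDivisionError` is skipped (no exception was raised).
Result: [21, 21]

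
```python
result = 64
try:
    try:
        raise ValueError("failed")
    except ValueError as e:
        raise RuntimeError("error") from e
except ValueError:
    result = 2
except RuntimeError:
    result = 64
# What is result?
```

Step-by-step execution trace:
1. Inner try raises ValueError; inner `except ValueError as e` catches it.
2. `raise RuntimeError(...) from e` raises RuntimeError (ValueError is attached as __cause__, but only RuntimeError is active).
3. Outer `except ValueError` does not match RuntimeError; skipped.
4. Outer `except RuntimeError` matches → result = 64.
Result: 64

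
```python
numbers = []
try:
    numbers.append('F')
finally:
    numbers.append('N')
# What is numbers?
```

Step-by-step execution trace:
1. try: `numbers.append('F')` → numbers = ['F'].
2. The try body completes without raising.
3. finally always runs: `numbers.append('N')` → numbers = ['F', 'N'].
Result: ['F', 'N']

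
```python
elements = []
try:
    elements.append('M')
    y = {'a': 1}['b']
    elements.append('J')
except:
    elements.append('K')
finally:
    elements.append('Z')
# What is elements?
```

Step-by-step execution trace:
1. try: `elements.append('M')` → elements = ['M'].
2. `y = {'a': 1}['b']` raises KeyError; `elements.append('J')` is not reached.
3. bare `except` matches → `elements.append('K')` → elements = ['M', 'K'].
4. finally always runs: `elements.append('Z')` → elements = ['M', 'K', 'Z'].
Result: ['M', 'K', 'Z']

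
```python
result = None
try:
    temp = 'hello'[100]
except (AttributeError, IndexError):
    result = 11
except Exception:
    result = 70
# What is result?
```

Step-by-step execution trace:
1. `temp = 'hello'[100]` raises IndexError.
2. `except (AttributeError, IndexError)` matches (IndexError is in the tuple) → result = 11.
3. `except Exception` is not reached.
Result: 11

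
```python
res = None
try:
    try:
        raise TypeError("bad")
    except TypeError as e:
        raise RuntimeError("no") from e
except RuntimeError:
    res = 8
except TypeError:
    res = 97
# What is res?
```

Step-by-step execution trace:
1. Inner try raises TypeError; inner `except TypeError as e` catches it.
2. `raise RuntimeError(...) from e` raises RuntimeError (TypeError is attached as __cause__, but only RuntimeError is active).
3. Outer `except RuntimeError` matches → res = 8.
4. `except TypeError` is not reached.
Result: 8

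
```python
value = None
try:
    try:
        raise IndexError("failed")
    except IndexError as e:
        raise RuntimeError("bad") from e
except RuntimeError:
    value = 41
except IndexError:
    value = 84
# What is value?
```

Step-by-step execution trace:
1. Inner try raises IndexError; inner `except IndexError as e` catches it.
2. `raise RuntimeError(...) from e` raises RuntimeError (IndexError is attached as __cause__, but only RuntimeError is active).
3. Outer `except RuntimeError` matches → value = 41.
4. `except IndexError` is not reached.
Result: 41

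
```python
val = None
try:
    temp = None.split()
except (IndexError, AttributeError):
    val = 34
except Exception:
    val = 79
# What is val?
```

Step-by-step execution trace:
1. `temp = None.split()` raises AttributeError.
2. `except (IndexError, AttributeError)` matches (AttributeError is in the tuple) → val = 34.
3. `except Exception` is not reached.
Result: 34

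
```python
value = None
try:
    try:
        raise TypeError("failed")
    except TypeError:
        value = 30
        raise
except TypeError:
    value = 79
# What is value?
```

Step-by-step execution trace:
1. Inner try: `raise TypeError("failed")` raises TypeError.
2. Inner `except TypeError` matches → value = 30.
3. bare `raise` re-raises the same TypeError.
4. Outer `except TypeError` matches → value = 79.
Result: 79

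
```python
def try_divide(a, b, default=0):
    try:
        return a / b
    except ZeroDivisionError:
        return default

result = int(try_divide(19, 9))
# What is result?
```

Step-by-step execution trace:
1. `try_divide(19, 9)` enters try: `return 19 / 9` → returns 2.111111111111111. No exception raised.
2. `except ZeroDivisionError` is skipped.
3. `int(2.111111111111111)` → 2 → result = 2.
Result: 2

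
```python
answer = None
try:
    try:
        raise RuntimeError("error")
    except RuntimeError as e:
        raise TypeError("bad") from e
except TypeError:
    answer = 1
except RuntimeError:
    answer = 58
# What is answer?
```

Step-by-step execution trace:
1. Inner try raises RuntimeError; inner `except RuntimeError as e` catches it.
2. `raise TypeError(...) from e` raises TypeError (RuntimeError is attached as __cause__, but only TypeError is active).
3. Outer `except TypeError` matches → answer = 1.
4. `except RuntimeError` is not reached.
Result: 1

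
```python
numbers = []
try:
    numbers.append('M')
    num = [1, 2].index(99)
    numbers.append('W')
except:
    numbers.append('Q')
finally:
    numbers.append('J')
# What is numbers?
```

Step-by-step execution trace:
1. try: `numbers.append('M')` → numbers = ['M'].
2. `num = [1, 2].index(99)` raises ValueError; `numbers.append('W')` is not reached.
3. bare `except` matches → `numbers.append('Q')` → numbers = ['M', 'Q'].
4. finally always runs: `numbers.append('J')` → numbers = ['M', 'Q', 'J'].
Result: ['M', 'Q', 'J']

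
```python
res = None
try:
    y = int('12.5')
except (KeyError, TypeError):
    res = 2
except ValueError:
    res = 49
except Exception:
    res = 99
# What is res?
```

Step-by-step execution trace:
1. `y = int('12.5')` raises ValueError.
2. `except (KeyError, TypeError)` does not match ValueError; skipped.
3. `except ValueError` matches (exact type match) → res = 49.
4. `except Exception` is not reached.
Result: 49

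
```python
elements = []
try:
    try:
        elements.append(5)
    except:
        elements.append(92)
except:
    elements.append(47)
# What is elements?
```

Step-by-step execution trace:
1. Inner try: `elements.append(5)` → elements = [5]. No exception raised.
2. Inner `except` is skipped.
3. Inner try completes normally; outer `except` is skipped.
Result: [5]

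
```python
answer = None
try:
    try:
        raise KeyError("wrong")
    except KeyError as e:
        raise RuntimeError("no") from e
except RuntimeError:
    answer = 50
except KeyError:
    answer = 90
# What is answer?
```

Step-by-step execution trace:
1. Inner try raises KeyError; inner `except KeyError as e` catches it.
2. `raise RuntimeError(...) from e` raises RuntimeError (KeyError is attached as __cause__, but only RuntimeError is active).
3. Outer `except RuntimeError` matches → answer = 50.
4. `except KeyError` is not reached.
Result: 50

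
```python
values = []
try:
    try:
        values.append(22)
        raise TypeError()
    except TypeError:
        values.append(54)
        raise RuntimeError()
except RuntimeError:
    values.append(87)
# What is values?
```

Step-by-step execution trace:
1. Inner try: `values.append(22)` → values = [22].
2. `raise TypeError()` raises TypeError.
3. Inner `except TypeError` matches → `values.append(54)` → values = [22, 54].
4. `raise RuntimeError()` raises RuntimeError; propagates to outer try.
5. Outer `except RuntimeError` matches → `values.append(87)` → values = [22, 54, 87].
Result: [22, 54, 87]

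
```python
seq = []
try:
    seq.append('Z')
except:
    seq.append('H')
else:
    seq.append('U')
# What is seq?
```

Step-by-step execution trace:
1. try: `seq.append('Z')` → seq = ['Z']. No exception raised.
2. `except` is skipped.
3. `else` runs (try completed without exception): `seq.append('U')` → seq = ['Z', 'U'].
Result: ['Z', 'U']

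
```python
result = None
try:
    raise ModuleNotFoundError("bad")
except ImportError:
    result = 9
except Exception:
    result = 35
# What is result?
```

Step-by-step execution trace:
1. `raise ModuleNotFoundError(...)` raises ModuleNotFoundError.
2. `except ImportError` matches (ModuleNotFoundError is a subclass of ImportError) → result = 9.
3. `except Exception` is not reached.
Result: 9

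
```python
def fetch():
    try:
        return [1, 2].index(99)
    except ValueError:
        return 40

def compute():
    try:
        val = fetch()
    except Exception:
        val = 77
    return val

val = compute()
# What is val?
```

Step-by-step execution trace:
1. `compute()` calls `fetch()`.
2. In fetch: `[1, 2].index(99)` raises ValueError; `except ValueError` catches it → returns 40.
3. In compute: `val = fetch()` → val = 40. No exception reaches compute.
4. `except Exception` is skipped; compute returns 40.
5. val = 40.
Result: 40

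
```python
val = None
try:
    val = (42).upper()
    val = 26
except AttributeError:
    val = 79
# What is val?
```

Step-by-step execution trace:
1. `val = (42).upper()` raises AttributeError.
2. `val = 26` is not reached.
3. `except AttributeError` matches → val = 79.
Result: 79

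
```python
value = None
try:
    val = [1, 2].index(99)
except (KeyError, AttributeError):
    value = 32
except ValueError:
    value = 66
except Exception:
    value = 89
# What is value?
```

Step-by-step execution trace:
1. `val = [1, 2].index(99)` raises ValueError.
2. `except (KeyError, AttributeError)` does not match ValueError; skipped.
3. `except ValueError` matches (exact type match) → value = 66.
4. `except Exception` is not reached.
Result: 66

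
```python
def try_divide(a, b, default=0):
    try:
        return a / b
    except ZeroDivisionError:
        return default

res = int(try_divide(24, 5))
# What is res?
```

Step-by-step execution trace:
1. `try_divide(24, 5)` enters try: `return 24 / 5` → returns 4.8. No exception raised.
2. `except ZeroDivisionError` is skipped.
3. `int(4.8)` → 4 → res = 4.
Result: 4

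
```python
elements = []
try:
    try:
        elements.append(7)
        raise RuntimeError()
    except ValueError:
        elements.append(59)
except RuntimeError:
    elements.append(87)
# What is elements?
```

Step-by-step execution trace:
1. Inner try: `elements.append(7)` → elements = [7].
2. `raise RuntimeError()` raises RuntimeError.
3. Inner `except ValueError` does not match RuntimeError; exception propagates to outer try.
4. Outer `except RuntimeError` matches → `elements.append(87)` → elements = [7, 87].
Result: [7, 87]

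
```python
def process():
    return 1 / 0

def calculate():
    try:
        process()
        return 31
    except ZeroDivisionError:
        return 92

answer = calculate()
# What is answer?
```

Step-by-step execution trace:
1. `calculate()` calls `process()`.
2. `process()` evaluates `1 / 0`, which raises ZeroDivisionError; it propagates to the caller.
3. `return 31` is not reached.
4. `except ZeroDivisionError` in calculate matches → returns 92.
5. answer = 92.
Result: 92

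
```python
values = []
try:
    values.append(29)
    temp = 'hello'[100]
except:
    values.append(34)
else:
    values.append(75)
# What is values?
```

Step-by-step execution trace:
1. try: `values.append(29)` → values = [29].
2. `temp = 'hello'[100]` raises IndexError.
3. bare `except` matches → `values.append(34)` → values = [29, 34].
4. `else` is skipped (an exception was raised).
Result: [29, 34]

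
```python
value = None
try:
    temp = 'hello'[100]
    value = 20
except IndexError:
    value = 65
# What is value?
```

Step-by-step execution trace:
1. `temp = 'hello'[100]` raises IndexError.
2. `value = 20` is not reached.
3. `except IndexError` matches → value = 65.
Result: 65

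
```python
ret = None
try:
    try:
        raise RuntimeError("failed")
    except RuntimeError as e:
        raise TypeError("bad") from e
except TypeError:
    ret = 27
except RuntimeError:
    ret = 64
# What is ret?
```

Step-by-step execution trace:
1. Inner try raises RuntimeError; inner `except RuntimeError as e` catches it.
2. `raise TypeError(...) from e` raises TypeError (RuntimeError is attached as __cause__, but only TypeError is active).
3. Outer `except TypeError` matches → ret = 27.
4. `except RuntimeError` is not reached.
Result: 27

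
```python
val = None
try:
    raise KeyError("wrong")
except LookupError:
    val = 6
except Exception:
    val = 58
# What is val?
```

Step-by-step execution trace:
1. `raise KeyError(...)` raises KeyError.
2. `except LookupError` matches (KeyError is a subclass of LookupError) → val = 6.
3. `except Exception` is not reached.
Result: 6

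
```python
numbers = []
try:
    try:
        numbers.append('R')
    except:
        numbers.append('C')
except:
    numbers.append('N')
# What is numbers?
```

Step-by-step execution trace:
1. Inner try: `numbers.append('R')` → numbers = ['R']. No exception raised.
2. Inner `except` is skipped.
3. Inner try completes normally; outer `except` is skipped.
Result: ['R']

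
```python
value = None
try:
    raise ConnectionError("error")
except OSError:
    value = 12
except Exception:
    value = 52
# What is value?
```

Step-by-step execution trace:
1. `raise ConnectionError(...)` raises ConnectionError.
2. `except OSError` matches (ConnectionError is a subclass of OSError) → value = 12.
3. `except Exception` is not reached.
Result: 12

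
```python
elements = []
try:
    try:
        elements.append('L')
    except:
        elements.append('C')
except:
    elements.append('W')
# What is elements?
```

Step-by-step execution trace:
1. Inner try: `elements.append('L')` → elements = ['L']. No exception raised.
2. Inner `except` is skipped.
3. Inner try completes normally; outer `except` is skipped.
Result: ['L']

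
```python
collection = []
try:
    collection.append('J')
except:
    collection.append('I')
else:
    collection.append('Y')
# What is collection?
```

Step-by-step execution trace:
1. try: `collection.append('J')` → collection = ['J']. No exception raised.
2. `except` is skipped.
3. `else` runs (try completed without exception): `collection.append('Y')` → collection = ['J', 'Y'].
Result: ['J', 'Y']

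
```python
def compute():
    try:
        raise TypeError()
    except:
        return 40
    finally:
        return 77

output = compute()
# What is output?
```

Step-by-step execution trace:
1. `compute()` enters try: `raise TypeError()` raises TypeError.
2. bare `except` matches → `return 40` sets pending return value 40.
3. Before returning, `finally: return 77` runs and overrides the pending return.
4. compute() returns 77 → output = 77.
Result: 77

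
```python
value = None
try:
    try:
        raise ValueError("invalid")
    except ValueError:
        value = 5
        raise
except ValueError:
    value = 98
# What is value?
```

Step-by-step execution trace:
1. Inner try: `raise ValueError("invalid")` raises ValueError.
2. Inner `except ValueError` matches → value = 5.
3. bare `raise` re-raises the same ValueError.
4. Outer `except ValueError` matches → value = 98.
Result: 98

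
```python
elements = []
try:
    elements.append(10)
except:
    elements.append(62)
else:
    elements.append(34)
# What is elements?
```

Step-by-step execution trace:
1. try: `elements.append(10)` → elements = [10]. No exception raised.
2. `except` is skipped.
3. `else` runs (try completed without exception): `elements.append(34)` → elements = [10, 34].
Result: [10, 34]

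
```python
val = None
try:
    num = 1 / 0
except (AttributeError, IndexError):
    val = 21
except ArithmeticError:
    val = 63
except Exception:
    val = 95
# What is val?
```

Step-by-step execution trace:
1. `num = 1 / 0` raises ZeroDivisionError.
2. `except (AttributeError, IndexError)` does not match ZeroDivisionError; skipped.
3. `except ArithmeticError` matches (ZeroDivisionError is a subclass of ArithmeticError) → val = 63.
4. `except Exception` is not reached.
Result: 63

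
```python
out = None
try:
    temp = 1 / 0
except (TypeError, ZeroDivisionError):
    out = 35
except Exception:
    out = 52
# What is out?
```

Step-by-step execution trace:
1. `temp = 1 / 0` raises ZeroDivisionError.
2. `except (TypeError, ZeroDivisionError)` matches (ZeroDivisionError is in the tuple) → out = 35.
3. `except Exception` is not reached.
Result: 35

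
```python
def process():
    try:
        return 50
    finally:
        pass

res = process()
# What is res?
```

Step-by-step execution trace:
1. `process()` enters try: `return 50` sets pending return value 50.
2. Before returning, `finally: pass` runs (no effect).
3. process() returns 50 → res = 50.
Result: 50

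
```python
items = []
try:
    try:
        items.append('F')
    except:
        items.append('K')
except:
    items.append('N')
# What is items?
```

Step-by-step execution trace:
1. Inner try: `items.append('F')` → items = ['F']. No exception raised.
2. Inner `except` is skipped.
3. Inner try completes normally; outer `except` is skipped.
Result: ['F']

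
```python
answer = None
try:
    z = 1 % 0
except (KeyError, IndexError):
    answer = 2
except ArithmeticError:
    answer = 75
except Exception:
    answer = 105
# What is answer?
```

Step-by-step execution trace:
1. `z = 1 % 0` raises ZeroDivisionError.
2. `except (KeyError, IndexError)` does not match ZeroDivisionError; skipped.
3. `except ArithmeticError` matches (ZeroDivisionError is a subclass of ArithmeticError) → answer = 75.
4. `except Exception` is not reached.
Result: 75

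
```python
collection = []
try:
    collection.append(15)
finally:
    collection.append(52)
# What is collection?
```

Step-by-step execution trace:
1. try: `collection.append(15)` → collection = [15].
2. The try body completes without raising.
3. finally always runs: `collection.append(52)` → collection = [15, 52].
Result: [15, 52]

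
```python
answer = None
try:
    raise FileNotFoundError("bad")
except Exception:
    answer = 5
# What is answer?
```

Step-by-step execution trace:
1. `raise FileNotFoundError(...)` raises FileNotFoundError.
2. `except Exception` matches (FileNotFoundError is a subclass of Exception) → answer = 5.
Result: 5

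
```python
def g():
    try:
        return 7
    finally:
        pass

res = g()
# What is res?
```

Step-by-step execution trace:
1. `g()` enters try: `return 7` sets pending return value 7.
2. Before returning, `finally: pass` runs (no effect).
3. g() returns 7 → res = 7.
Result: 7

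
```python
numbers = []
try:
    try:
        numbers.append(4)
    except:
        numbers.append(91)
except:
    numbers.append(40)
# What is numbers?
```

Step-by-step execution trace:
1. Inner try: `numbers.append(4)` → numbers = [4]. No exception raised.
2. Inner `except` is skipped.
3. Inner try completes normally; outer `except` is skipped.
Result: [4]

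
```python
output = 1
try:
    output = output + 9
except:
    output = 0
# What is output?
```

Step-by-step execution trace:
1. output starts at 1.
2. try: `output = output + 9` → output = 10. No exception raised.
3. `except` is skipped.
Result: 10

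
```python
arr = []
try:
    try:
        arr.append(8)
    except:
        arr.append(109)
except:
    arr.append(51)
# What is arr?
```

Step-by-step execution trace:
1. Inner try: `arr.append(8)` → arr = [8]. No exception raised.
2. Inner `except` is skipped.
3. Inner try completes normally; outer `except` is skipped.
Result: [8]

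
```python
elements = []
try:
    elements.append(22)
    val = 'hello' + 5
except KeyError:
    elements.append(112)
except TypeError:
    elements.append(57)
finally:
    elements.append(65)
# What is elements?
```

Step-by-step execution trace:
1. try: `elements.append(22)` → elements = [22].
2. `val = 'hello' + 5` raises TypeError.
3. `except KeyError` does not match TypeError; skipped.
4. `except TypeError` matches → `elements.append(57)` → elements = [22, 57].
5. finally always runs: `elements.append(65)` → elements = [22, 57, 65].
Result: [22, 57, 65]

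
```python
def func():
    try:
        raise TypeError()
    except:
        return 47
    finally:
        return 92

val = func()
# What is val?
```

Step-by-step execution trace:
1. `func()` enters try: `raise TypeError()` raises TypeError.
2. bare `except` matches → `return 47` sets pending return value 47.
3. Before returning, `finally: return 92` runs and overrides the pending return.
4. func() returns 92 → val = 92.
Result: 92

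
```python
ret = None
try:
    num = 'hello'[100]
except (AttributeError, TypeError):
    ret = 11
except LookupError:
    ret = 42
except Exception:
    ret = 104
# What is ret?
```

Step-by-step execution trace:
1. `num = 'hello'[100]` raises IndexError.
2. `except (AttributeError, TypeError)` does not match IndexError; skipped.
3. `except LookupError` matches (IndexError is a subclass of LookupError) → ret = 42.
4. `except Exception` is not reached.
Result: 42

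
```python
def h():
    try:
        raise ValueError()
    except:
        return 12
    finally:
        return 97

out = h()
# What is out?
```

Step-by-step execution trace:
1. `h()` enters try: `raise ValueError()` raises ValueError.
2. bare `except` matches → `return 12` sets pending return value 12.
3. Before returning, `finally: return 97` runs and overrides the pending return.
4. h() returns 97 → out = 97.
Result: 97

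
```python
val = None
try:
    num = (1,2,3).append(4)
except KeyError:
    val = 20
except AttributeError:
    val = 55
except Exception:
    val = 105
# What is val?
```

Step-by-step execution trace:
1. `num = (1,2,3).append(4)` raises AttributeError.
2. `except KeyError` does not match AttributeError; skipped.
3. `except AttributeError` matches → val = 55.
4. Remaining except clauses are skipped.
Result: 55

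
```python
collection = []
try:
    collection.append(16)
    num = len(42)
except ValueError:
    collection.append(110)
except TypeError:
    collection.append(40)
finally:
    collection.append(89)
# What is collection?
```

Step-by-step execution trace:
1. try: `collection.append(16)` → collection = [16].
2. `num = len(42)` raises TypeError.
3. `except ValueError` does not match TypeError; skipped.
4. `except TypeError` matches → `collection.append(40)` → collection = [16, 40].
5. finally always runs: `collection.append(89)` → collection = [16, 40, 89].
Result: [16, 40, 89]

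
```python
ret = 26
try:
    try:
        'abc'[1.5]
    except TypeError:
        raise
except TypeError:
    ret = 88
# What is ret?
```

Step-by-step execution trace:
1. Inner try: `'abc'[1.5]` raises TypeError.
2. Inner `except TypeError` matches; bare `raise` re-raises the same TypeError.
3. Outer `except TypeError` matches → ret = 88.
Result: 88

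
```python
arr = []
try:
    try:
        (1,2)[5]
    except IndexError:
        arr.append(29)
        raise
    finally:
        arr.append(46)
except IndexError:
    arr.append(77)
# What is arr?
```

Step-by-step execution trace:
1. Inner try: `(1,2)[5]` raises IndexError.
2. Inner `except IndexError` matches → `arr.append(29)` → arr = [29].
3. bare `raise` re-raises IndexError.
4. Inner `finally` runs during unwinding: `arr.append(46)` → arr = [29, 46].
5. Outer `except IndexError` matches → `arr.append(77)` → arr = [29, 46, 77].
Result: [29, 46, 77]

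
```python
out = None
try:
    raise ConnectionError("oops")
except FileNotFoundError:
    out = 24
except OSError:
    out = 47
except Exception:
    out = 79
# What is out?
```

Step-by-step execution trace:
1. `raise ConnectionError(...)` raises ConnectionError.
2. `except FileNotFoundError` does not match (ConnectionError is not a subclass of FileNotFoundError); skipped.
3. `except OSError` matches (ConnectionError is a subclass of OSError) → out = 47.
4. `except Exception` is not reached.
Result: 47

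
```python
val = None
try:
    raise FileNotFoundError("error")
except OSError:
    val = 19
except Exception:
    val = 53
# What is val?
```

Step-by-step execution trace:
1. `raise FileNotFoundError(...)` raises FileNotFoundError.
2. `except OSError` matches (FileNotFoundError is a subclass of OSError) → val = 19.
3. `except Exception` is not reached.
Result: 19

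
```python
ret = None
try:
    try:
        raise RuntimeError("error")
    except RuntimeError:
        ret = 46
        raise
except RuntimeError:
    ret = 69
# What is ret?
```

Step-by-step execution trace:
1. Inner try: `raise RuntimeError("error")` raises RuntimeError.
2. Inner `except RuntimeError` matches → ret = 46.
3. bare `raise` re-raises the same RuntimeError.
4. Outer `except RuntimeError` matches → ret = 69.
Result: 69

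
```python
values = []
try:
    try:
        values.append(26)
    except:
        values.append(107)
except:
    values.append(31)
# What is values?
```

Step-by-step execution trace:
1. Inner try: `values.append(26)` → values = [26]. No exception raised.
2. Inner `except` is skipped.
3. Inner try completes normally; outer `except` is skipped.
Result: [26]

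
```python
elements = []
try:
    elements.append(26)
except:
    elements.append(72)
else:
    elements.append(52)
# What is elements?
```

Step-by-step execution trace:
1. try: `elements.append(26)` → elements = [26]. No exception raised.
2. `except` is skipped.
3. `else` runs (try completed without exception): `elements.append(52)` → elements = [26, 52].
Result: [26, 52]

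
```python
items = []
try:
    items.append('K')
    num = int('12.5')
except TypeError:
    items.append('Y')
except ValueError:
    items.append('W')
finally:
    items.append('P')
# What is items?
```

Step-by-step execution trace:
1. try: `items.append('K')` → items = ['K'].
2. `num = int('12.5')` raises ValueError.
3. `except TypeError` does not match ValueError; skipped.
4. `except ValueError` matches → `items.append('W')` → items = ['K', 'W'].
5. finally always runs: `items.append('P')` → items = ['K', 'W', 'P'].
Result: ['K', 'W', 'P']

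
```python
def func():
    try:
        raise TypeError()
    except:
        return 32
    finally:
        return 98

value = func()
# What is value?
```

Step-by-step execution trace:
1. `func()` enters try: `raise TypeError()` raises TypeError.
2. bare `except` matches → `return 32` sets pending return value 32.
3. Before returning, `finally: return 98` runs and overrides the pending return.
4. func() returns 98 → value = 98.
Result: 98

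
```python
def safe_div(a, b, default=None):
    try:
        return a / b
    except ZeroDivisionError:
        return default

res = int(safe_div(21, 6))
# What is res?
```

Step-by-step execution trace:
1. `safe_div(21, 6)` enters try: `return 21 / 6` → returns 3.5. No exception raised.
2. `except ZeroDivisionError` is skipped.
3. `int(3.5)` → 3 → res = 3.
Result: 3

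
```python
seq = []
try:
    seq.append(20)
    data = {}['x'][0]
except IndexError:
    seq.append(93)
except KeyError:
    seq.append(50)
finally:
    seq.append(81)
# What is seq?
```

Step-by-step execution trace:
1. try: `seq.append(20)` → seq = [20].
2. `data = {}['x'][0]` raises KeyError.
3. `except IndexError` does not match KeyError; skipped.
4. `except KeyError` matches → `seq.append(50)` → seq = [20, 50].
5. finally always runs: `seq.append(81)` → seq = [20, 50, 81].
Result: [20, 50, 81]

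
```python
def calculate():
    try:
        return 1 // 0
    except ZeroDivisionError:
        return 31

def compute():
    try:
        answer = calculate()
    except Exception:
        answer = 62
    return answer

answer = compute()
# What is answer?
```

Step-by-step execution trace:
1. `compute()` calls `calculate()`.
2. In calculate: `1 // 0` raises ZeroDivisionError; `except ZeroDivisionError` catches it → returns 31.
3. In compute: `answer = calculate()` → answer = 31. No exception reaches compute.
4. `except Exception` is skipped; compute returns 31.
5. answer = 31.
Result: 31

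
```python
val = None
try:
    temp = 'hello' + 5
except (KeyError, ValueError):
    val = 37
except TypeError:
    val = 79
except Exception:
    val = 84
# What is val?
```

Step-by-step execution trace:
1. `temp = 'hello' + 5` raises TypeError.
2. `except (KeyError, ValueError)` does not match TypeError; skipped.
3. `except TypeError` matches (exact type match) → val = 79.
4. `except Exception` is not reached.
Result: 79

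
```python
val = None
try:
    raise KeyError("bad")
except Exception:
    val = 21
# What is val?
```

Step-by-step execution trace:
1. `raise KeyError(...)` raises KeyError.
2. `except Exception` matches (KeyError is a subclass of Exception) → val = 21.
Result: 21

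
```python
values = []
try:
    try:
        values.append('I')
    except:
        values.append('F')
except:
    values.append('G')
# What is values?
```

Step-by-step execution trace:
1. Inner try: `values.append('I')` → values = ['I']. No exception raised.
2. Inner `except` is skipped.
3. Inner try completes normally; outer `except` is skipped.
Result: ['I']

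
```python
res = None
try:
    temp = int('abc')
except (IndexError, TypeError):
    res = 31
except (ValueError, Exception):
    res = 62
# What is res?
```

Step-by-step execution trace:
1. `temp = int('abc')` raises ValueError.
2. `except (IndexError, TypeError)` does not match ValueError; skipped.
3. `except (ValueError, Exception)` matches (ValueError is in the tuple) → res = 62.
Result: 62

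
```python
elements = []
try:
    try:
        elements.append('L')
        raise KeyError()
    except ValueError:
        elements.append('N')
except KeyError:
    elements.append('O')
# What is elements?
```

Step-by-step execution trace:
1. Inner try: `elements.append('L')` → elements = ['L'].
2. `raise KeyError()` raises KeyError.
3. Inner `except ValueError` does not match KeyError; exception propagates to outer try.
4. Outer `except KeyError` matches → `elements.append('O')` → elements = ['L', 'O'].
Result: ['L', 'O']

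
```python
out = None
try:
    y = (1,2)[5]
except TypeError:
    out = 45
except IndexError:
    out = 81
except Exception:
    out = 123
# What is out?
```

Step-by-step execution trace:
1. `y = (1,2)[5]` raises IndexError.
2. `except TypeError` does not match IndexError; skipped.
3. `except IndexError` matches → out = 81.
4. Remaining except clauses are skipped.
Result: 81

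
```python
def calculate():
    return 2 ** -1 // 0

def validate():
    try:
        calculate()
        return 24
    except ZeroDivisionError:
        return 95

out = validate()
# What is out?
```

Step-by-step execution trace:
1. `validate()` calls `calculate()`.
2. `calculate()` evaluates `2 ** -1 // 0`, which raises ZeroDivisionError; it propagates to the caller.
3. `return 24` is not reached.
4. `except ZeroDivisionError` in validate matches → returns 95.
5. out = 95.
Result: 95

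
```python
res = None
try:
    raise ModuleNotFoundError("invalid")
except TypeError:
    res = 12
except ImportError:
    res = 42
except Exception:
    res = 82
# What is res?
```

Step-by-step execution trace:
1. `raise ModuleNotFoundError(...)` raises ModuleNotFoundError.
2. `except TypeError` does not match (ModuleNotFoundError is not a subclass of TypeError); skipped.
3. `except ImportError` matches (ModuleNotFoundError is a subclass of ImportError) → res = 42.
4. `except Exception` is not reached.
Result: 42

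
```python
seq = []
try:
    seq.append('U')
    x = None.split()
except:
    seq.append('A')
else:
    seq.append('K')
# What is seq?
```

Step-by-step execution trace:
1. try: `seq.append('U')` → seq = ['U'].
2. `x = None.split()` raises AttributeError.
3. bare `except` matches → `seq.append('A')` → seq = ['U', 'A'].
4. `else` is skipped (an exception was raised).
Result: ['U', 'A']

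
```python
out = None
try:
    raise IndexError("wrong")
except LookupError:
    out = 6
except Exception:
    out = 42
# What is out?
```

Step-by-step execution trace:
1. `raise IndexError(...)` raises IndexError.
2. `except LookupError` matches (IndexError is a subclass of LookupError) → out = 6.
3. `except Exception` is not reached.
Result: 6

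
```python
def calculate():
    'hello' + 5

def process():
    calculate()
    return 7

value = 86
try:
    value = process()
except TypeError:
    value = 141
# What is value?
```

Step-by-step execution trace:
1. value starts at 86.
2. try: `process()` calls `calculate()`.
3. `calculate()` evaluates `'hello' + 5`, which raises TypeError; it propagates through process (uncaught).
4. `return 7` in process is not reached; the assignment to value does not complete.
5. `except TypeError` matches → value = 141.
Result: 141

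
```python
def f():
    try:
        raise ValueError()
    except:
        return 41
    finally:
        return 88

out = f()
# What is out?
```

Step-by-step execution trace:
1. `f()` enters try: `raise ValueError()` raises ValueError.
2. bare `except` matches → `return 41` sets pending return value 41.
3. Before returning, `finally: return 88` runs and overrides the pending return.
4. f() returns 88 → out = 88.
Result: 88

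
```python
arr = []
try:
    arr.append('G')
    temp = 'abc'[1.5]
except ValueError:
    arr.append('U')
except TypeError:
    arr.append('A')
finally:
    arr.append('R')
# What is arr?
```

Step-by-step execution trace:
1. try: `arr.append('G')` → arr = ['G'].
2. `temp = 'abc'[1.5]` raises TypeError.
3. `except ValueError` does not match TypeError; skipped.
4. `except TypeError` matches → `arr.append('A')` → arr = ['G', 'A'].
5. finally always runs: `arr.append('R')` → arr = ['G', 'A', 'R'].
Result: ['G', 'A', 'R']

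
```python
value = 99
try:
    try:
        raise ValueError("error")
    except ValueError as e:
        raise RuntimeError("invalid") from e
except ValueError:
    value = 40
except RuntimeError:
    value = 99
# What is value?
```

Step-by-step execution trace:
1. Inner try raises ValueError; inner `except ValueError as e` catches it.
2. `raise RuntimeError(...) from e` raises RuntimeError (ValueError is attached as __cause__, but only RuntimeError is active).
3. Outer `except ValueError` does not match RuntimeError; skipped.
4. Outer `except RuntimeError` matches → value = 99.
Result: 99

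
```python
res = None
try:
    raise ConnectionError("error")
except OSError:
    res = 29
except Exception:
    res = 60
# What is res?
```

Step-by-step execution trace:
1. `raise ConnectionError(...)` raises ConnectionError.
2. `except OSError` matches (ConnectionError is a subclass of OSError) → res = 29.
3. `except Exception` is not reached.
Result: 29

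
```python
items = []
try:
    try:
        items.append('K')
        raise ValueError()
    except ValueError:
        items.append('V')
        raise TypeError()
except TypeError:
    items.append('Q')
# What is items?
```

Step-by-step execution trace:
1. Inner try: `items.append('K')` → items = ['K'].
2. `raise ValueError()` raises ValueError.
3. Inner `except ValueError` matches → `items.append('V')` → items = ['K', 'V'].
4. `raise TypeError()` raises TypeError; propagates to outer try.
5. Outer `except TypeError` matches → `items.append('Q')` → items = ['K', 'V', 'Q'].
Result: ['K', 'V', 'Q']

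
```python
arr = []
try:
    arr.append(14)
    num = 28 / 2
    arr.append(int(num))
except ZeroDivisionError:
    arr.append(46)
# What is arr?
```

Step-by-step execution trace:
1. try: `arr.append(14)` → arr = [14].
2. `num = 28 / 2` → num = 14.0. No exception raised.
3. `arr.append(int(num))` → arr = [14, 14].
4. `except ZeroDivisionError` is skipped (no exception was raised).
Result: [14, 14]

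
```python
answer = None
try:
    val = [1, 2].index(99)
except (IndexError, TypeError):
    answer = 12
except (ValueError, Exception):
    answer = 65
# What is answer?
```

Step-by-step execution trace:
1. `val = [1, 2].index(99)` raises ValueError.
2. `except (IndexError, TypeError)` does not match ValueError; skipped.
3. `except (ValueError, Exception)` matches (ValueError is in the tuple) → answer = 65.
Result: 65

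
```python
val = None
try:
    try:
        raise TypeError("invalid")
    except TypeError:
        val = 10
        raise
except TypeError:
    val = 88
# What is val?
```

Step-by-step execution trace:
1. Inner try: `raise TypeError("invalid")` raises TypeError.
2. Inner `except TypeError` matches → val = 10.
3. bare `raise` re-raises the same TypeError.
4. Outer `except TypeError` matches → val = 88.
Result: 88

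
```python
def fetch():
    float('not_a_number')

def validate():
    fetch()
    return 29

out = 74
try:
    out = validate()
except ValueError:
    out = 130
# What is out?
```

Step-by-step execution trace:
1. out starts at 74.
2. try: `validate()` calls `fetch()`.
3. `fetch()` evaluates `float('not_a_number')`, which raises ValueError; it propagates through validate (uncaught).
4. `return 29` in validate is not reached; the assignment to out does not complete.
5. `except ValueError` matches → out = 130.
Result: 130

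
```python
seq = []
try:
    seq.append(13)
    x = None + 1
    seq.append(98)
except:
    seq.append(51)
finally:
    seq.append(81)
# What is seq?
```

Step-by-step execution trace:
1. try: `seq.append(13)` → seq = [13].
2. `x = None + 1` raises TypeError; `seq.append(98)` is not reached.
3. bare `except` matches → `seq.append(51)` → seq = [13, 51].
4. finally always runs: `seq.append(81)` → seq = [13, 51, 81].
Result: [13, 51, 81]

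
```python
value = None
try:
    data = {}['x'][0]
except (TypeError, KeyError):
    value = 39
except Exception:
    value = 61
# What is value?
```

Step-by-step execution trace:
1. `data = {}['x'][0]` raises KeyError.
2. `except (TypeError, KeyError)` matches (KeyError is in the tuple) → value = 39.
3. `except Exception` is not reached.
Result: 39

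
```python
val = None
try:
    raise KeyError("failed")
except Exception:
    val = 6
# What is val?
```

Step-by-step execution trace:
1. `raise KeyError(...)` raises KeyError.
2. `except Exception` matches (KeyError is a subclass of Exception) → val = 6.
Result: 6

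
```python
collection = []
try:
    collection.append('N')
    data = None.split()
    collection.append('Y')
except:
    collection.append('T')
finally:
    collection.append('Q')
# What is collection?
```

Step-by-step execution trace:
1. try: `collection.append('N')` → collection = ['N'].
2. `data = None.split()` raises AttributeError; `collection.append('Y')` is not reached.
3. bare `except` matches → `collection.append('T')` → collection = ['N', 'T'].
4. finally always runs: `collection.append('Q')` → collection = ['N', 'T', 'Q'].
Result: ['N', 'T', 'Q']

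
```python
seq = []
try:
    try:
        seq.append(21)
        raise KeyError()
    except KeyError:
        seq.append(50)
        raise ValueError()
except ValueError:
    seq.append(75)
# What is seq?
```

Step-by-step execution trace:
1. Inner try: `seq.append(21)` → seq = [21].
2. `raise KeyError()` raises KeyError.
3. Inner `except KeyError` matches → `seq.append(50)` → seq = [21, 50].
4. `raise ValueError()` raises ValueError; propagates to outer try.
5. Outer `except ValueError` matches → `seq.append(75)` → seq = [21, 50, 75].
Result: [21, 50, 75]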